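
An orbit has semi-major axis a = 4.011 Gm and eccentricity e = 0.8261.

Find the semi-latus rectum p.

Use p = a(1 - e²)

Convert to SI: a = 4.011 Gm = 4.011e+09 m.
p = a (1 − e²).
p = 4.011e+09 · (1 − (0.8261)²) = 4.011e+09 · 0.317559 ≈ 1.274e+09 m = 1.274 Gm.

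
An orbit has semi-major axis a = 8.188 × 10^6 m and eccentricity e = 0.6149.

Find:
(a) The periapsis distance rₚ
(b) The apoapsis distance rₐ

(a) rₚ = a(1 − e) = 8.188e+06 · (1 − 0.6149) = 8.188e+06 · 0.3851 ≈ 3.153e+06 m = 3.153 × 10^6 m.
(b) rₐ = a(1 + e) = 8.188e+06 · (1 + 0.6149) = 8.188e+06 · 1.6149 ≈ 1.322e+07 m = 1.322 × 10^7 m.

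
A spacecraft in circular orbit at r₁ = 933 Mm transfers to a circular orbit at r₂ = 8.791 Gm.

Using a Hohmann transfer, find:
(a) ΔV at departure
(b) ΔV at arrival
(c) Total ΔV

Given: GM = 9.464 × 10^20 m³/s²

Convert to SI: r₁ = 933 Mm = 9.33e+08 m; r₂ = 8.791 Gm = 8.791e+09 m.
Transfer semi-major axis: a_t = (r₁ + r₂)/2 = (9.33e+08 + 8.791e+09)/2 = 4.862e+09 m.
Circular speeds: v₁ = √(GM/r₁) = 1.00716e+06 m/s, v₂ = √(GM/r₂) = 328109 m/s.
Transfer speeds (vis-viva v² = GM(2/r − 1/a_t)): v₁ᵗ = 1.35428e+06 m/s, v₂ᵗ = 143731 m/s.
(a) ΔV₁ = |v₁ᵗ − v₁| ≈ 3.471e+05 m/s = 347.1 km/s.
(b) ΔV₂ = |v₂ − v₂ᵗ| ≈ 1.844e+05 m/s = 184.4 km/s.
(c) ΔV_total = ΔV₁ + ΔV₂ ≈ 5.315e+05 m/s = 531.5 km/s.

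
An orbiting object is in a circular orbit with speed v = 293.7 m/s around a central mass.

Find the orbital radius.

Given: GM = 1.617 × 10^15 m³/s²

For a circular orbit, v² = GM / r, so r = GM / v².
r = 1.617e+15 / (293.7)² m ≈ 1.875e+10 m = 18.75 Gm.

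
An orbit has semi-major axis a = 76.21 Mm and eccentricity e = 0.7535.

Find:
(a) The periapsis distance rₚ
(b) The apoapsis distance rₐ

Convert to SI: a = 76.21 Mm = 7.621e+07 m.
(a) rₚ = a(1 − e) = 7.621e+07 · (1 − 0.7535) = 7.621e+07 · 0.2465 ≈ 1.879e+07 m = 18.79 Mm.
(b) rₐ = a(1 + e) = 7.621e+07 · (1 + 0.7535) = 7.621e+07 · 1.7535 ≈ 1.336e+08 m = 133.6 Mm.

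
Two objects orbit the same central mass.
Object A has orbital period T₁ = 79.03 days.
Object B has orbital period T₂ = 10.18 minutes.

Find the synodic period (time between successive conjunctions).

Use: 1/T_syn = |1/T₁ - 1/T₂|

Convert to SI: T₁ = 79.03 days = 6.82819e+06 s; T₂ = 10.18 minutes = 610.8 s.
T_syn = |T₁ · T₂ / (T₁ − T₂)|.
T_syn = |6.82819e+06 · 610.8 / (6.82819e+06 − 610.8)| s ≈ 610.9 s = 10.18 minutes.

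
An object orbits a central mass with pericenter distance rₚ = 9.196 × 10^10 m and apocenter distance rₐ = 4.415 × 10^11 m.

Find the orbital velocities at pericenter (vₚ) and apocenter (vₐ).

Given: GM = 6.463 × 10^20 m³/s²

Use the vis-viva equation v² = GM(2/r − 1/a) with a = (rₚ + rₐ)/2 = (9.196e+10 + 4.415e+11)/2 = 2.6673e+11 m.
vₚ = √(GM · (2/rₚ − 1/a)) = √(6.463e+20 · (2/9.196e+10 − 1/2.6673e+11)) m/s ≈ 1.079e+05 m/s = 107.9 km/s.
vₐ = √(GM · (2/rₐ − 1/a)) = √(6.463e+20 · (2/4.415e+11 − 1/2.6673e+11)) m/s ≈ 2.247e+04 m/s = 22.47 km/s.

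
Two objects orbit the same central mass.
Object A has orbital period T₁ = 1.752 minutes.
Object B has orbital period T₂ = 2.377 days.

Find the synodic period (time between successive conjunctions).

Convert to SI: T₁ = 1.752 minutes = 105.12 s; T₂ = 2.377 days = 205373 s.
T_syn = |T₁ · T₂ / (T₁ − T₂)|.
T_syn = |105.12 · 205373 / (105.12 − 205373)| s ≈ 105.2 s = 1.753 minutes.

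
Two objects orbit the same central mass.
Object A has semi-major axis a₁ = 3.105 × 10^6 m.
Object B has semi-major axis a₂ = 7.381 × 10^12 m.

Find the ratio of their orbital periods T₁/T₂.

From Kepler's third law, (T₁/T₂)² = (a₁/a₂)³, so T₁/T₂ = (a₁/a₂)^(3/2).
a₁/a₂ = 3.105e+06 / 7.381e+12 = 4.20675e-07.
T₁/T₂ = (4.20675e-07)^(3/2) ≈ 2.728e-10.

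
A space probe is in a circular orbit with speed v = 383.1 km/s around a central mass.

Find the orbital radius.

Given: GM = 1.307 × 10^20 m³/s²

Convert to SI: v = 383.1 km/s = 383100 m/s.
For a circular orbit, v² = GM / r, so r = GM / v².
r = 1.307e+20 / (383100)² m ≈ 8.905e+08 m = 8.905 × 10^8 m.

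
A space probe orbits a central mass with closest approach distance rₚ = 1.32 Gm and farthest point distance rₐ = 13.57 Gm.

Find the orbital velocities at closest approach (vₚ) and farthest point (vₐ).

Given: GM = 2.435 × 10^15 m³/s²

Convert to SI: rₚ = 1.32 Gm = 1.32e+09 m; rₐ = 13.57 Gm = 1.357e+10 m.
Use the vis-viva equation v² = GM(2/r − 1/a) with a = (rₚ + rₐ)/2 = (1.32e+09 + 1.357e+10)/2 = 7.445e+09 m.
vₚ = √(GM · (2/rₚ − 1/a)) = √(2.435e+15 · (2/1.32e+09 − 1/7.445e+09)) m/s ≈ 1834 m/s = 1.834 km/s.
vₐ = √(GM · (2/rₐ − 1/a)) = √(2.435e+15 · (2/1.357e+10 − 1/7.445e+09)) m/s ≈ 178.4 m/s = 178.4 m/s.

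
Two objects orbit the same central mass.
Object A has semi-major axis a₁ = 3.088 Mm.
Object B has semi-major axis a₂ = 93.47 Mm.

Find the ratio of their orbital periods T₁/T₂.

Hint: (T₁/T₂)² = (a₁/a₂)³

Convert to SI: a₁ = 3.088 Mm = 3.088e+06 m; a₂ = 93.47 Mm = 9.347e+07 m.
From Kepler's third law, (T₁/T₂)² = (a₁/a₂)³, so T₁/T₂ = (a₁/a₂)^(3/2).
a₁/a₂ = 3.088e+06 / 9.347e+07 = 0.0330373.
T₁/T₂ = (0.0330373)^(3/2) ≈ 0.006005.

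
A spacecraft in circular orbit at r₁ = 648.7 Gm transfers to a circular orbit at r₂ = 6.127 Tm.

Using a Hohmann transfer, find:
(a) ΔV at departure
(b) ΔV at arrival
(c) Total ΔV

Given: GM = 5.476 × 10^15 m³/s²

Convert to SI: r₁ = 648.7 Gm = 6.487e+11 m; r₂ = 6.127 Tm = 6.127e+12 m.
Transfer semi-major axis: a_t = (r₁ + r₂)/2 = (6.487e+11 + 6.127e+12)/2 = 3.38785e+12 m.
Circular speeds: v₁ = √(GM/r₁) = 91.8776 m/s, v₂ = √(GM/r₂) = 29.8956 m/s.
Transfer speeds (vis-viva v² = GM(2/r − 1/a_t)): v₁ᵗ = 123.558 m/s, v₂ᵗ = 13.0818 m/s.
(a) ΔV₁ = |v₁ᵗ − v₁| ≈ 31.68 m/s = 31.68 m/s.
(b) ΔV₂ = |v₂ − v₂ᵗ| ≈ 16.81 m/s = 16.81 m/s.
(c) ΔV_total = ΔV₁ + ΔV₂ ≈ 48.49 m/s = 48.49 m/s.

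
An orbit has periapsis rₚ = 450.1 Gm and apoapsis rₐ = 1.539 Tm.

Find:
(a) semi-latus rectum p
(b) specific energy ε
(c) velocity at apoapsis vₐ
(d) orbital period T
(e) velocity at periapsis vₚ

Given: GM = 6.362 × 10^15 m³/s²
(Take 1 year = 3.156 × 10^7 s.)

Convert to SI: rₚ = 450.1 Gm = 4.501e+11 m; rₐ = 1.539 Tm = 1.539e+12 m.
(a) From a = (rₚ + rₐ)/2 = 9.9455e+11 m and e = (rₐ − rₚ)/(rₐ + rₚ) = 0.547434, p = a(1 − e²) = 9.9455e+11 · (1 − (0.547434)²) ≈ 6.965e+11 m
(b) With a = (rₚ + rₐ)/2 = 9.9455e+11 m, ε = −GM/(2a) = −6.362e+15/(2 · 9.9455e+11) J/kg ≈ -3198 J/kg
(c) With a = (rₚ + rₐ)/2 = 9.9455e+11 m, vₐ = √(GM (2/rₐ − 1/a)) = √(6.362e+15 · (2/1.539e+12 − 1/9.9455e+11)) m/s ≈ 43.25 m/s
(d) With a = (rₚ + rₐ)/2 = 9.9455e+11 m, T = 2π √(a³/GM) = 2π √((9.9455e+11)³/6.362e+15) s ≈ 7.813e+10 s
(e) With a = (rₚ + rₐ)/2 = 9.9455e+11 m, vₚ = √(GM (2/rₚ − 1/a)) = √(6.362e+15 · (2/4.501e+11 − 1/9.9455e+11)) m/s ≈ 147.9 m/s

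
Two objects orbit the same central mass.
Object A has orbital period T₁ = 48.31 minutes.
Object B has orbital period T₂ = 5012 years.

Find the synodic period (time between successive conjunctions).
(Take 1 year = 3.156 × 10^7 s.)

Convert to SI: T₁ = 48.31 minutes = 2898.6 s; T₂ = 5012 years = 1.58179e+11 s.
T_syn = |T₁ · T₂ / (T₁ − T₂)|.
T_syn = |2898.6 · 1.58179e+11 / (2898.6 − 1.58179e+11)| s ≈ 2899 s = 48.31 minutes.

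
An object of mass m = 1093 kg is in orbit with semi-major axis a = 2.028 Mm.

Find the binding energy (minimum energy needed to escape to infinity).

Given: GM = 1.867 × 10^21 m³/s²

Convert to SI: a = 2.028 Mm = 2.028e+06 m.
Total orbital energy is E = −GMm/(2a); binding energy is E_bind = −E = GMm/(2a).
E_bind = 1.867e+21 · 1093 / (2 · 2.028e+06) J ≈ 5.031e+17 J = 503.1 PJ.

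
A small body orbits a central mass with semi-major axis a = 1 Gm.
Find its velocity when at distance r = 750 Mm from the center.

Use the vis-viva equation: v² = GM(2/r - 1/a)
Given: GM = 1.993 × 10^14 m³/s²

Convert to SI: a = 1 Gm = 1e+09 m; r = 750 Mm = 7.5e+08 m.
Vis-viva: v = √(GM · (2/r − 1/a)).
2/r − 1/a = 2/7.5e+08 − 1/1e+09 = 1.66667e-09 m⁻¹.
v = √(1.993e+14 · 1.66667e-09) m/s ≈ 576.3 m/s = 576.3 m/s.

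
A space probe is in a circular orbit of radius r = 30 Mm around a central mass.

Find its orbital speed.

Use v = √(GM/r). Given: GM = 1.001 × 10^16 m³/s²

Convert to SI: r = 30 Mm = 3e+07 m.
For a circular orbit, gravity supplies the centripetal force, so v = √(GM / r).
v = √(1.001e+16 / 3e+07) m/s ≈ 1.827e+04 m/s = 18.27 km/s.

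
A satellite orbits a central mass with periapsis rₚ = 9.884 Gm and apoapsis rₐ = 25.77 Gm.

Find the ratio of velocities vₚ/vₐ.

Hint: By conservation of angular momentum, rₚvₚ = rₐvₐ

Convert to SI: rₚ = 9.884 Gm = 9.884e+09 m; rₐ = 25.77 Gm = 2.577e+10 m.
Conservation of angular momentum gives rₚvₚ = rₐvₐ, so vₚ/vₐ = rₐ/rₚ.
vₚ/vₐ = 2.577e+10 / 9.884e+09 ≈ 2.607.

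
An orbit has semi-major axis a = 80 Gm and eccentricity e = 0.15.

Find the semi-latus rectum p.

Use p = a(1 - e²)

Convert to SI: a = 80 Gm = 8e+10 m.
p = a (1 − e²).
p = 8e+10 · (1 − (0.15)²) = 8e+10 · 0.9775 ≈ 7.82e+10 m = 78.2 Gm.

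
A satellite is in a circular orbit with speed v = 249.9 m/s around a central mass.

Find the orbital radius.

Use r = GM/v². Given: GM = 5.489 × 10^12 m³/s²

For a circular orbit, v² = GM / r, so r = GM / v².
r = 5.489e+12 / (249.9)² m ≈ 8.789e+07 m = 8.789 × 10^7 m.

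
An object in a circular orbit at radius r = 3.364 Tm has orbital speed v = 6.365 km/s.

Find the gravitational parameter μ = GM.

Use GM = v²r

Convert to SI: r = 3.364 Tm = 3.364e+12 m; v = 6.365 km/s = 6365 m/s.
For a circular orbit v² = GM/r, so GM = v² · r.
GM = (6365)² · 3.364e+12 m³/s² ≈ 1.363e+20 m³/s² = 1.363 × 10^20 m³/s².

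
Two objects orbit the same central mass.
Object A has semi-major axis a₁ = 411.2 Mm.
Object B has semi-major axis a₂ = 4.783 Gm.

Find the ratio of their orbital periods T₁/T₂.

Convert to SI: a₁ = 411.2 Mm = 4.112e+08 m; a₂ = 4.783 Gm = 4.783e+09 m.
From Kepler's third law, (T₁/T₂)² = (a₁/a₂)³, so T₁/T₂ = (a₁/a₂)^(3/2).
a₁/a₂ = 4.112e+08 / 4.783e+09 = 0.0859711.
T₁/T₂ = (0.0859711)^(3/2) ≈ 0.02521.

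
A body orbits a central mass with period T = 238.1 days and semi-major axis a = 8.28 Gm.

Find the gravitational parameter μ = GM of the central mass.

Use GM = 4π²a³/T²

Convert to SI: T = 238.1 days = 2.05718e+07 s; a = 8.28 Gm = 8.28e+09 m.
GM = 4π² · a³ / T².
GM = 4π² · (8.28e+09)³ / (2.05718e+07)² m³/s² ≈ 5.295e+16 m³/s² = 5.295 × 10^16 m³/s².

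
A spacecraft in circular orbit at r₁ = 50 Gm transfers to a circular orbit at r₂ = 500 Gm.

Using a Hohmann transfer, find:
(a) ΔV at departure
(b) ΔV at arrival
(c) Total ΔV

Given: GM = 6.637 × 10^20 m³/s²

Convert to SI: r₁ = 50 Gm = 5e+10 m; r₂ = 500 Gm = 5e+11 m.
Transfer semi-major axis: a_t = (r₁ + r₂)/2 = (5e+10 + 5e+11)/2 = 2.75e+11 m.
Circular speeds: v₁ = √(GM/r₁) = 115213 m/s, v₂ = √(GM/r₂) = 36433.5 m/s.
Transfer speeds (vis-viva v² = GM(2/r − 1/a_t)): v₁ᵗ = 155353 m/s, v₂ᵗ = 15535.3 m/s.
(a) ΔV₁ = |v₁ᵗ − v₁| ≈ 4.014e+04 m/s = 40.14 km/s.
(b) ΔV₂ = |v₂ − v₂ᵗ| ≈ 2.09e+04 m/s = 20.9 km/s.
(c) ΔV_total = ΔV₁ + ΔV₂ ≈ 6.104e+04 m/s = 61.04 km/s.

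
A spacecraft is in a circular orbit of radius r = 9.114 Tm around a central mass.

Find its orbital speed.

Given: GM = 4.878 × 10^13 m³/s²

Convert to SI: r = 9.114 Tm = 9.114e+12 m.
For a circular orbit, gravity supplies the centripetal force, so v = √(GM / r).
v = √(4.878e+13 / 9.114e+12) m/s ≈ 2.313 m/s = 2.313 m/s.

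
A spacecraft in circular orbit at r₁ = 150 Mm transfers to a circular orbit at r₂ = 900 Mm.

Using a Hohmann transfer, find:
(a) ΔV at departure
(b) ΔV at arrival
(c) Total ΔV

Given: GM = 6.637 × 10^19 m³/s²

Convert to SI: r₁ = 150 Mm = 1.5e+08 m; r₂ = 900 Mm = 9e+08 m.
Transfer semi-major axis: a_t = (r₁ + r₂)/2 = (1.5e+08 + 9e+08)/2 = 5.25e+08 m.
Circular speeds: v₁ = √(GM/r₁) = 665182 m/s, v₂ = √(GM/r₂) = 271559 m/s.
Transfer speeds (vis-viva v² = GM(2/r − 1/a_t)): v₁ᵗ = 870927 m/s, v₂ᵗ = 145155 m/s.
(a) ΔV₁ = |v₁ᵗ − v₁| ≈ 2.057e+05 m/s = 205.7 km/s.
(b) ΔV₂ = |v₂ − v₂ᵗ| ≈ 1.264e+05 m/s = 126.4 km/s.
(c) ΔV_total = ΔV₁ + ΔV₂ ≈ 3.322e+05 m/s = 332.2 km/s.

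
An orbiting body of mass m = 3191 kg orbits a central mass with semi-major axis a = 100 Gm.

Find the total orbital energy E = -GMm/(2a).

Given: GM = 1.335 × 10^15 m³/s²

Convert to SI: a = 100 Gm = 1e+11 m.
E = −GMm / (2a).
E = −1.335e+15 · 3191 / (2 · 1e+11) J ≈ -2.13e+07 J = -21.3 MJ.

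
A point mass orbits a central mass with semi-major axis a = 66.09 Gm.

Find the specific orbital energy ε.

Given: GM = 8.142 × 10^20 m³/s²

Convert to SI: a = 66.09 Gm = 6.609e+10 m.
ε = −GM / (2a).
ε = −8.142e+20 / (2 · 6.609e+10) J/kg ≈ -6.16e+09 J/kg = -6.16 GJ/kg.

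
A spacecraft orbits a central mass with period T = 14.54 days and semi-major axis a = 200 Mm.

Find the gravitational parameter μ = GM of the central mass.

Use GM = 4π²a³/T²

Convert to SI: T = 14.54 days = 1.25626e+06 s; a = 200 Mm = 2e+08 m.
GM = 4π² · a³ / T².
GM = 4π² · (2e+08)³ / (1.25626e+06)² m³/s² ≈ 2.001e+14 m³/s² = 2.001 × 10^14 m³/s².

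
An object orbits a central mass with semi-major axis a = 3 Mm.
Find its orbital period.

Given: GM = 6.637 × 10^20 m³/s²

Convert to SI: a = 3 Mm = 3e+06 m.
Kepler's third law: T = 2π √(a³ / GM).
Substituting a = 3e+06 m and GM = 6.637e+20 m³/s²:
T = 2π √((3e+06)³ / 6.637e+20) s
T ≈ 1.267 s = 1.267 seconds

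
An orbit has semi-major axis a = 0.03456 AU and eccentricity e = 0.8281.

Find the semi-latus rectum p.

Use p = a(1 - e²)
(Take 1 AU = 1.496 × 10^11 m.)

Convert to SI: a = 0.03456 AU = 5.17018e+09 m.
p = a (1 − e²).
p = 5.17018e+09 · (1 − (0.8281)²) = 5.17018e+09 · 0.31425 ≈ 1.625e+09 m = 0.01086 AU.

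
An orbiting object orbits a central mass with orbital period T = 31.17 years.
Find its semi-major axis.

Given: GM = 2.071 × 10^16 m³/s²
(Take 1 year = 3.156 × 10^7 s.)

Convert to SI: T = 31.17 years = 9.83725e+08 s.
Invert Kepler's third law: a = (GM · T² / (4π²))^(1/3).
Substituting T = 9.83725e+08 s and GM = 2.071e+16 m³/s²:
a = (2.071e+16 · (9.83725e+08)² / (4π²))^(1/3) m
a ≈ 7.977e+10 m = 7.977 × 10^10 m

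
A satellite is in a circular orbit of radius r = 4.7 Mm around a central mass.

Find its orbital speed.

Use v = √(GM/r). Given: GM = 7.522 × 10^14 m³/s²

Convert to SI: r = 4.7 Mm = 4.7e+06 m.
For a circular orbit, gravity supplies the centripetal force, so v = √(GM / r).
v = √(7.522e+14 / 4.7e+06) m/s ≈ 1.265e+04 m/s = 12.65 km/s.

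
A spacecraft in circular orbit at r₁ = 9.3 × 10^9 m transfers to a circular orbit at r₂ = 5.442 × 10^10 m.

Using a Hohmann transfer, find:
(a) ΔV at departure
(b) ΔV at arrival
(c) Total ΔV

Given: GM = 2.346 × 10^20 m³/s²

Transfer semi-major axis: a_t = (r₁ + r₂)/2 = (9.3e+09 + 5.442e+10)/2 = 3.186e+10 m.
Circular speeds: v₁ = √(GM/r₁) = 158826 m/s, v₂ = √(GM/r₂) = 65657.6 m/s.
Transfer speeds (vis-viva v² = GM(2/r − 1/a_t)): v₁ᵗ = 207577 m/s, v₂ᵗ = 35473.4 m/s.
(a) ΔV₁ = |v₁ᵗ − v₁| ≈ 4.875e+04 m/s = 48.75 km/s.
(b) ΔV₂ = |v₂ − v₂ᵗ| ≈ 3.018e+04 m/s = 30.18 km/s.
(c) ΔV_total = ΔV₁ + ΔV₂ ≈ 7.893e+04 m/s = 78.93 km/s.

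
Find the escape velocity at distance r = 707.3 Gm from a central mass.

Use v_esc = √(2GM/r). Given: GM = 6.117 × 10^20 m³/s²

Convert to SI: r = 707.3 Gm = 7.073e+11 m.
Escape velocity comes from setting total energy to zero: ½v² − GM/r = 0 ⇒ v_esc = √(2GM / r).
v_esc = √(2 · 6.117e+20 / 7.073e+11) m/s ≈ 4.159e+04 m/s = 41.59 km/s.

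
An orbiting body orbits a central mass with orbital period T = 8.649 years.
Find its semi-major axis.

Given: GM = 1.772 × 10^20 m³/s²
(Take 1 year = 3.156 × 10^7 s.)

Convert to SI: T = 8.649 years = 2.72962e+08 s.
Invert Kepler's third law: a = (GM · T² / (4π²))^(1/3).
Substituting T = 2.72962e+08 s and GM = 1.772e+20 m³/s²:
a = (1.772e+20 · (2.72962e+08)² / (4π²))^(1/3) m
a ≈ 6.941e+11 m = 694.1 Gm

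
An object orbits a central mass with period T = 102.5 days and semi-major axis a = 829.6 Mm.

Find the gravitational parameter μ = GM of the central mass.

Convert to SI: T = 102.5 days = 8.856e+06 s; a = 829.6 Mm = 8.296e+08 m.
GM = 4π² · a³ / T².
GM = 4π² · (8.296e+08)³ / (8.856e+06)² m³/s² ≈ 2.874e+14 m³/s² = 2.874 × 10^14 m³/s².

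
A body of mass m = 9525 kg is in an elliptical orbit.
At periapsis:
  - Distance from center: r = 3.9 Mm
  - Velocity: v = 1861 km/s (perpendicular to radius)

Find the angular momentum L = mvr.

Convert to SI: r = 3.9 Mm = 3.9e+06 m; v = 1861 km/s = 1.861e+06 m/s.
Since v is perpendicular to r, L = m · v · r.
L = 9525 · 1.861e+06 · 3.9e+06 kg·m²/s ≈ 6.913e+16 kg·m²/s.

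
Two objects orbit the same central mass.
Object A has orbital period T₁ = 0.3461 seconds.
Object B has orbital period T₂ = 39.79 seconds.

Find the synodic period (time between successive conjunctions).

T_syn = |T₁ · T₂ / (T₁ − T₂)|.
T_syn = |0.3461 · 39.79 / (0.3461 − 39.79)| s ≈ 0.3491 s = 0.3491 seconds.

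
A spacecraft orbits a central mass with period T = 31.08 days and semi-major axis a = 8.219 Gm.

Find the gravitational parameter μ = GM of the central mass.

Convert to SI: T = 31.08 days = 2.68531e+06 s; a = 8.219 Gm = 8.219e+09 m.
GM = 4π² · a³ / T².
GM = 4π² · (8.219e+09)³ / (2.68531e+06)² m³/s² ≈ 3.04e+18 m³/s² = 3.04 × 10^18 m³/s².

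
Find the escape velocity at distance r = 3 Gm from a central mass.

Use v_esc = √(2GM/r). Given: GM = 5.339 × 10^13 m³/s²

Convert to SI: r = 3 Gm = 3e+09 m.
Escape velocity comes from setting total energy to zero: ½v² − GM/r = 0 ⇒ v_esc = √(2GM / r).
v_esc = √(2 · 5.339e+13 / 3e+09) m/s ≈ 188.7 m/s = 188.7 m/s.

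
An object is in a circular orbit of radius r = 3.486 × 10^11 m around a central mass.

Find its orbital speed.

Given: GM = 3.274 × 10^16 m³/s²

For a circular orbit, gravity supplies the centripetal force, so v = √(GM / r).
v = √(3.274e+16 / 3.486e+11) m/s ≈ 306.5 m/s = 306.5 m/s.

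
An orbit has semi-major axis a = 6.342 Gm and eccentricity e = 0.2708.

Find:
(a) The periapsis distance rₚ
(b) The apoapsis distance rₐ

Convert to SI: a = 6.342 Gm = 6.342e+09 m.
(a) rₚ = a(1 − e) = 6.342e+09 · (1 − 0.2708) = 6.342e+09 · 0.7292 ≈ 4.625e+09 m = 4.625 Gm.
(b) rₐ = a(1 + e) = 6.342e+09 · (1 + 0.2708) = 6.342e+09 · 1.2708 ≈ 8.059e+09 m = 8.059 Gm.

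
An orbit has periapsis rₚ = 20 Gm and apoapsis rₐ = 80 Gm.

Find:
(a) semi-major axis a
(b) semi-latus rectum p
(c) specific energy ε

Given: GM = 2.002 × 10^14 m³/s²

Convert to SI: rₚ = 20 Gm = 2e+10 m; rₐ = 80 Gm = 8e+10 m.
(a) a = (rₚ + rₐ)/2 = (2e+10 + 8e+10)/2 ≈ 5e+10 m
(b) From a = (rₚ + rₐ)/2 = 5e+10 m and e = (rₐ − rₚ)/(rₐ + rₚ) = 0.6, p = a(1 − e²) = 5e+10 · (1 − (0.6)²) ≈ 3.2e+10 m
(c) With a = (rₚ + rₐ)/2 = 5e+10 m, ε = −GM/(2a) = −2.002e+14/(2 · 5e+10) J/kg ≈ -2002 J/kg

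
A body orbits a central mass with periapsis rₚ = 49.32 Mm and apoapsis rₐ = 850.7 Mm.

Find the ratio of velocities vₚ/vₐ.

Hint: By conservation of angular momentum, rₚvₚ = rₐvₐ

Convert to SI: rₚ = 49.32 Mm = 4.932e+07 m; rₐ = 850.7 Mm = 8.507e+08 m.
Conservation of angular momentum gives rₚvₚ = rₐvₐ, so vₚ/vₐ = rₐ/rₚ.
vₚ/vₐ = 8.507e+08 / 4.932e+07 ≈ 17.25.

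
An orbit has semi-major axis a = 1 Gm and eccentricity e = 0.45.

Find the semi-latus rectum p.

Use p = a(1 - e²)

Convert to SI: a = 1 Gm = 1e+09 m.
p = a (1 − e²).
p = 1e+09 · (1 − (0.45)²) = 1e+09 · 0.7975 ≈ 7.975e+08 m = 797.5 Mm.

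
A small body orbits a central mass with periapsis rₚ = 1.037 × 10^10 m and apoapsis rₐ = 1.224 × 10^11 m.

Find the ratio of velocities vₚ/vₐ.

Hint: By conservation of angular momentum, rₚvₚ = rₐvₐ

Conservation of angular momentum gives rₚvₚ = rₐvₐ, so vₚ/vₐ = rₐ/rₚ.
vₚ/vₐ = 1.224e+11 / 1.037e+10 ≈ 11.8.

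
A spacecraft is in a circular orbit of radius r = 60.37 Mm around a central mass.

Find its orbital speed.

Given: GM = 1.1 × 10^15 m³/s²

Convert to SI: r = 60.37 Mm = 6.037e+07 m.
For a circular orbit, gravity supplies the centripetal force, so v = √(GM / r).
v = √(1.1e+15 / 6.037e+07) m/s ≈ 4269 m/s = 4.269 km/s.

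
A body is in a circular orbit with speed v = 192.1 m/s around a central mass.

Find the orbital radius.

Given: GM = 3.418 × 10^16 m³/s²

For a circular orbit, v² = GM / r, so r = GM / v².
r = 3.418e+16 / (192.1)² m ≈ 9.262e+11 m = 9.262 × 10^11 m.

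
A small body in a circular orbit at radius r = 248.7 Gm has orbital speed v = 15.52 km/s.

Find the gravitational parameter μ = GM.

Convert to SI: r = 248.7 Gm = 2.487e+11 m; v = 15.52 km/s = 15520 m/s.
For a circular orbit v² = GM/r, so GM = v² · r.
GM = (15520)² · 2.487e+11 m³/s² ≈ 5.99e+19 m³/s² = 5.99 × 10^19 m³/s².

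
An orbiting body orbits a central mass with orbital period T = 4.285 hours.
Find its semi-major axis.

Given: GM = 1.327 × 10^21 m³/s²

Convert to SI: T = 4.285 hours = 15426 s.
Invert Kepler's third law: a = (GM · T² / (4π²))^(1/3).
Substituting T = 15426 s and GM = 1.327e+21 m³/s²:
a = (1.327e+21 · (15426)² / (4π²))^(1/3) m
a ≈ 2e+09 m = 2 Gm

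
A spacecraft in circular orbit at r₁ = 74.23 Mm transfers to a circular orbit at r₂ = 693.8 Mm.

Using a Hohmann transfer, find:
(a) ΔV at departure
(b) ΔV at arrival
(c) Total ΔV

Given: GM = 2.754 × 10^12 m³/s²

Convert to SI: r₁ = 74.23 Mm = 7.423e+07 m; r₂ = 693.8 Mm = 6.938e+08 m.
Transfer semi-major axis: a_t = (r₁ + r₂)/2 = (7.423e+07 + 6.938e+08)/2 = 3.84015e+08 m.
Circular speeds: v₁ = √(GM/r₁) = 192.616 m/s, v₂ = √(GM/r₂) = 63.0035 m/s.
Transfer speeds (vis-viva v² = GM(2/r − 1/a_t)): v₁ᵗ = 258.902 m/s, v₂ᵗ = 27.7 m/s.
(a) ΔV₁ = |v₁ᵗ − v₁| ≈ 66.29 m/s = 66.29 m/s.
(b) ΔV₂ = |v₂ − v₂ᵗ| ≈ 35.3 m/s = 35.3 m/s.
(c) ΔV_total = ΔV₁ + ΔV₂ ≈ 101.6 m/s = 101.6 m/s.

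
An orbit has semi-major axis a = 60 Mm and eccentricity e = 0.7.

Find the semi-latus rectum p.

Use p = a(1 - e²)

Convert to SI: a = 60 Mm = 6e+07 m.
p = a (1 − e²).
p = 6e+07 · (1 − (0.7)²) = 6e+07 · 0.51 ≈ 3.06e+07 m = 30.6 Mm.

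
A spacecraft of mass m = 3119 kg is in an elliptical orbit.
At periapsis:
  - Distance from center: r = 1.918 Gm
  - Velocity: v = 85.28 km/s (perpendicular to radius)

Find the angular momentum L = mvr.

Convert to SI: r = 1.918 Gm = 1.918e+09 m; v = 85.28 km/s = 85280 m/s.
Since v is perpendicular to r, L = m · v · r.
L = 3119 · 85280 · 1.918e+09 kg·m²/s ≈ 5.102e+17 kg·m²/s.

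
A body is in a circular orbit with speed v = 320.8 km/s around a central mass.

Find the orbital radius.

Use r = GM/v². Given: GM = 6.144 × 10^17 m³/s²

Convert to SI: v = 320.8 km/s = 320800 m/s.
For a circular orbit, v² = GM / r, so r = GM / v².
r = 6.144e+17 / (320800)² m ≈ 5.97e+06 m = 5.97 Mm.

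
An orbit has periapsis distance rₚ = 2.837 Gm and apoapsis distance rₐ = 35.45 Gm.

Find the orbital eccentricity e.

Convert to SI: rₚ = 2.837 Gm = 2.837e+09 m; rₐ = 35.45 Gm = 3.545e+10 m.
e = (rₐ − rₚ) / (rₐ + rₚ).
e = (3.545e+10 − 2.837e+09) / (3.545e+10 + 2.837e+09) = 3.2613e+10 / 3.8287e+10 ≈ 0.8518.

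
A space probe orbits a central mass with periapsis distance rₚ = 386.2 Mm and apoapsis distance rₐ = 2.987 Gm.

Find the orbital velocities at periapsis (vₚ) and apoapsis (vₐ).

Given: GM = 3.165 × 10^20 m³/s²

Convert to SI: rₚ = 386.2 Mm = 3.862e+08 m; rₐ = 2.987 Gm = 2.987e+09 m.
Use the vis-viva equation v² = GM(2/r − 1/a) with a = (rₚ + rₐ)/2 = (3.862e+08 + 2.987e+09)/2 = 1.6866e+09 m.
vₚ = √(GM · (2/rₚ − 1/a)) = √(3.165e+20 · (2/3.862e+08 − 1/1.6866e+09)) m/s ≈ 1.205e+06 m/s = 1205 km/s.
vₐ = √(GM · (2/rₐ − 1/a)) = √(3.165e+20 · (2/2.987e+09 − 1/1.6866e+09)) m/s ≈ 1.558e+05 m/s = 155.8 km/s.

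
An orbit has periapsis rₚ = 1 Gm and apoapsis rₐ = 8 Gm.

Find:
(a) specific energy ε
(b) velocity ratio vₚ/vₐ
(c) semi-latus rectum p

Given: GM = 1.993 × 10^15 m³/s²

Convert to SI: rₚ = 1 Gm = 1e+09 m; rₐ = 8 Gm = 8e+09 m.
(a) With a = (rₚ + rₐ)/2 = 4.5e+09 m, ε = −GM/(2a) = −1.993e+15/(2 · 4.5e+09) J/kg ≈ -2.214e+05 J/kg
(b) Conservation of angular momentum (rₚvₚ = rₐvₐ) gives vₚ/vₐ = rₐ/rₚ = 8e+09/1e+09 ≈ 8
(c) From a = (rₚ + rₐ)/2 = 4.5e+09 m and e = (rₐ − rₚ)/(rₐ + rₚ) = 0.777778, p = a(1 − e²) = 4.5e+09 · (1 − (0.777778)²) ≈ 1.778e+09 m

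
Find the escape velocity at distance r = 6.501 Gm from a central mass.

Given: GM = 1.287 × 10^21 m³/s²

Convert to SI: r = 6.501 Gm = 6.501e+09 m.
Escape velocity comes from setting total energy to zero: ½v² − GM/r = 0 ⇒ v_esc = √(2GM / r).
v_esc = √(2 · 1.287e+21 / 6.501e+09) m/s ≈ 6.292e+05 m/s = 629.2 km/s.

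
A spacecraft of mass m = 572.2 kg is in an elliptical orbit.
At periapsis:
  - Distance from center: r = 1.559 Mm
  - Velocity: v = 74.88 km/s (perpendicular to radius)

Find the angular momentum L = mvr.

Convert to SI: r = 1.559 Mm = 1.559e+06 m; v = 74.88 km/s = 74880 m/s.
Since v is perpendicular to r, L = m · v · r.
L = 572.2 · 74880 · 1.559e+06 kg·m²/s ≈ 6.68e+13 kg·m²/s.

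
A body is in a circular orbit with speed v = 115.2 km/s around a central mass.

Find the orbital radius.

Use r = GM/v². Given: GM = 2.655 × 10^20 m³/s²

Convert to SI: v = 115.2 km/s = 115200 m/s.
For a circular orbit, v² = GM / r, so r = GM / v².
r = 2.655e+20 / (115200)² m ≈ 2.001e+10 m = 20.01 Gm.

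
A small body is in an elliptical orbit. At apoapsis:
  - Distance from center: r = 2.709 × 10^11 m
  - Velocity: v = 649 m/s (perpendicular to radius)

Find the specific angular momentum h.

With v perpendicular to r, h = r · v.
h = 2.709e+11 · 649 m²/s ≈ 1.758e+14 m²/s.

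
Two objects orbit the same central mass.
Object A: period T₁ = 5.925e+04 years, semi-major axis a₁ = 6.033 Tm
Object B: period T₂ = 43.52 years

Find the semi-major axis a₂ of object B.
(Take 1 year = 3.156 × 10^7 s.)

Convert to SI: T₁ = 5.925e+04 years = 1.86993e+12 s; a₁ = 6.033 Tm = 6.033e+12 m; T₂ = 43.52 years = 1.37349e+09 s.
Kepler's third law: (T₁/T₂)² = (a₁/a₂)³ ⇒ a₂ = a₁ · (T₂/T₁)^(2/3).
T₂/T₁ = 1.37349e+09 / 1.86993e+12 = 0.000734515.
a₂ = 6.033e+12 · (0.000734515)^(2/3) m ≈ 4.911e+10 m = 49.11 Gm.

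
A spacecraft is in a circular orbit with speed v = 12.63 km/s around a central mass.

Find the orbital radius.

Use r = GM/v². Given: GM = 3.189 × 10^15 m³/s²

Convert to SI: v = 12.63 km/s = 12630 m/s.
For a circular orbit, v² = GM / r, so r = GM / v².
r = 3.189e+15 / (12630)² m ≈ 1.999e+07 m = 19.99 Mm.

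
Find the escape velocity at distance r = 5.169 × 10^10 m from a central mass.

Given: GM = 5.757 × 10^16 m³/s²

Escape velocity comes from setting total energy to zero: ½v² − GM/r = 0 ⇒ v_esc = √(2GM / r).
v_esc = √(2 · 5.757e+16 / 5.169e+10) m/s ≈ 1492 m/s = 1.492 km/s.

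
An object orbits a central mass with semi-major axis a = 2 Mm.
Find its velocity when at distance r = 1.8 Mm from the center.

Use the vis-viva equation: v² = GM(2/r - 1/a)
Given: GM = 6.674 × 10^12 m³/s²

Convert to SI: a = 2 Mm = 2e+06 m; r = 1.8 Mm = 1.8e+06 m.
Vis-viva: v = √(GM · (2/r − 1/a)).
2/r − 1/a = 2/1.8e+06 − 1/2e+06 = 6.11111e-07 m⁻¹.
v = √(6.674e+12 · 6.11111e-07) m/s ≈ 2020 m/s = 2.02 km/s.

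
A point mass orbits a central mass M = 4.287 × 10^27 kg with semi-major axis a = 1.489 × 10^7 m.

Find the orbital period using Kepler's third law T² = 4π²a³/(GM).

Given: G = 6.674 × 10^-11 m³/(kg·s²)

GM = G · M = 6.674e-11 · 4.287e+27 = 2.86114e+17 m³/s².
Kepler's third law: T = 2π √(a³ / GM).
Substituting a = 1.489e+07 m and GM = 2.86114e+17 m³/s²:
T = 2π √((1.489e+07)³ / 2.86114e+17) s
T ≈ 674.9 s = 11.25 minutes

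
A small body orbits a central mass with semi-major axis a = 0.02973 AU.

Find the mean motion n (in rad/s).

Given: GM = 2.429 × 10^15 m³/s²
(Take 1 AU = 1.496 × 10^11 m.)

Convert to SI: a = 0.02973 AU = 4.44761e+09 m.
n = √(GM / a³).
n = √(2.429e+15 / (4.44761e+09)³) rad/s ≈ 1.662e-07 rad/s.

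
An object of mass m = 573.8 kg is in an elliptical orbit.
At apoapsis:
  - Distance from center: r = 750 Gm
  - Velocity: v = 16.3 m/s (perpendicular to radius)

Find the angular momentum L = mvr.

Convert to SI: r = 750 Gm = 7.5e+11 m.
Since v is perpendicular to r, L = m · v · r.
L = 573.8 · 16.3 · 7.5e+11 kg·m²/s ≈ 7.015e+15 kg·m²/s.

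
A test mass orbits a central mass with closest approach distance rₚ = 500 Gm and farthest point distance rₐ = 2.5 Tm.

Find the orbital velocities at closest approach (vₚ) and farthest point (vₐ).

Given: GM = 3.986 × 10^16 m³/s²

Convert to SI: rₚ = 500 Gm = 5e+11 m; rₐ = 2.5 Tm = 2.5e+12 m.
Use the vis-viva equation v² = GM(2/r − 1/a) with a = (rₚ + rₐ)/2 = (5e+11 + 2.5e+12)/2 = 1.5e+12 m.
vₚ = √(GM · (2/rₚ − 1/a)) = √(3.986e+16 · (2/5e+11 − 1/1.5e+12)) m/s ≈ 364.5 m/s = 364.5 m/s.
vₐ = √(GM · (2/rₐ − 1/a)) = √(3.986e+16 · (2/2.5e+12 − 1/1.5e+12)) m/s ≈ 72.9 m/s = 72.9 m/s.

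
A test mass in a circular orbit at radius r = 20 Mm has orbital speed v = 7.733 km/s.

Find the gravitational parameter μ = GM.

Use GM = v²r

Convert to SI: r = 20 Mm = 2e+07 m; v = 7.733 km/s = 7733 m/s.
For a circular orbit v² = GM/r, so GM = v² · r.
GM = (7733)² · 2e+07 m³/s² ≈ 1.196e+15 m³/s² = 1.196 × 10^15 m³/s².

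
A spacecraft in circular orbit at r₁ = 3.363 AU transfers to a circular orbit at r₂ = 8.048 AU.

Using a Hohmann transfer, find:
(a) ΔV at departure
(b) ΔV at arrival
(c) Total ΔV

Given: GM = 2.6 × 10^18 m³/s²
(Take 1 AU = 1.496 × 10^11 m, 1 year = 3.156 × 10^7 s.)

Convert to SI: r₁ = 3.363 AU = 5.03105e+11 m; r₂ = 8.048 AU = 1.20398e+12 m.
Transfer semi-major axis: a_t = (r₁ + r₂)/2 = (5.03105e+11 + 1.20398e+12)/2 = 8.53543e+11 m.
Circular speeds: v₁ = √(GM/r₁) = 2273.3 m/s, v₂ = √(GM/r₂) = 1469.52 m/s.
Transfer speeds (vis-viva v² = GM(2/r − 1/a_t)): v₁ᵗ = 2699.94 m/s, v₂ᵗ = 1128.22 m/s.
(a) ΔV₁ = |v₁ᵗ − v₁| ≈ 426.6 m/s = 0.09 AU/year.
(b) ΔV₂ = |v₂ − v₂ᵗ| ≈ 341.3 m/s = 0.072 AU/year.
(c) ΔV_total = ΔV₁ + ΔV₂ ≈ 767.9 m/s = 0.162 AU/year.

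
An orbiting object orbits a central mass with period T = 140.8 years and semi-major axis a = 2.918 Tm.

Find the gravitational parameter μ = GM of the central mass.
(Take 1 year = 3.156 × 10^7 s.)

Convert to SI: T = 140.8 years = 4.44365e+09 s; a = 2.918 Tm = 2.918e+12 m.
GM = 4π² · a³ / T².
GM = 4π² · (2.918e+12)³ / (4.44365e+09)² m³/s² ≈ 4.967e+19 m³/s² = 4.967 × 10^19 m³/s².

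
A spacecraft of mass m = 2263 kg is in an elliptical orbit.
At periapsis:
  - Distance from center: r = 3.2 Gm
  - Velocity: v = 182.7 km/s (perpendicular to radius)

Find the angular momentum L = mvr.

Convert to SI: r = 3.2 Gm = 3.2e+09 m; v = 182.7 km/s = 182700 m/s.
Since v is perpendicular to r, L = m · v · r.
L = 2263 · 182700 · 3.2e+09 kg·m²/s ≈ 1.323e+18 kg·m²/s.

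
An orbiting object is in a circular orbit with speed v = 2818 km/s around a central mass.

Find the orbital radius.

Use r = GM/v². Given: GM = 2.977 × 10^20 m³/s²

Convert to SI: v = 2818 km/s = 2.818e+06 m/s.
For a circular orbit, v² = GM / r, so r = GM / v².
r = 2.977e+20 / (2.818e+06)² m ≈ 3.749e+07 m = 37.49 Mm.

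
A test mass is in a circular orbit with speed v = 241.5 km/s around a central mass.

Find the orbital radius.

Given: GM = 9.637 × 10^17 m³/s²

Convert to SI: v = 241.5 km/s = 241500 m/s.
For a circular orbit, v² = GM / r, so r = GM / v².
r = 9.637e+17 / (241500)² m ≈ 1.652e+07 m = 16.52 Mm.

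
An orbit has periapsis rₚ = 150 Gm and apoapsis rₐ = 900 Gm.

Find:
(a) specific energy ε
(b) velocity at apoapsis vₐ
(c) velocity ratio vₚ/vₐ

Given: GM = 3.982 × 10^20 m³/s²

Convert to SI: rₚ = 150 Gm = 1.5e+11 m; rₐ = 900 Gm = 9e+11 m.
(a) With a = (rₚ + rₐ)/2 = 5.25e+11 m, ε = −GM/(2a) = −3.982e+20/(2 · 5.25e+11) J/kg ≈ -3.792e+08 J/kg
(b) With a = (rₚ + rₐ)/2 = 5.25e+11 m, vₐ = √(GM (2/rₐ − 1/a)) = √(3.982e+20 · (2/9e+11 − 1/5.25e+11)) m/s ≈ 1.124e+04 m/s
(c) Conservation of angular momentum (rₚvₚ = rₐvₐ) gives vₚ/vₐ = rₐ/rₚ = 9e+11/1.5e+11 ≈ 6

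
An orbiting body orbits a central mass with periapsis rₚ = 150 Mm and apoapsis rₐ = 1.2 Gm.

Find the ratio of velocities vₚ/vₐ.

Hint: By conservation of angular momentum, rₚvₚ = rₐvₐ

Convert to SI: rₚ = 150 Mm = 1.5e+08 m; rₐ = 1.2 Gm = 1.2e+09 m.
Conservation of angular momentum gives rₚvₚ = rₐvₐ, so vₚ/vₐ = rₐ/rₚ.
vₚ/vₐ = 1.2e+09 / 1.5e+08 ≈ 8.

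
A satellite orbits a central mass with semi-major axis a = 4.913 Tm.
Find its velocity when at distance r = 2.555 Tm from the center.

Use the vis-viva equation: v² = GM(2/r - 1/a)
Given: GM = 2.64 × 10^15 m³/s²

Convert to SI: a = 4.913 Tm = 4.913e+12 m; r = 2.555 Tm = 2.555e+12 m.
Vis-viva: v = √(GM · (2/r − 1/a)).
2/r − 1/a = 2/2.555e+12 − 1/4.913e+12 = 5.79237e-13 m⁻¹.
v = √(2.64e+15 · 5.79237e-13) m/s ≈ 39.1 m/s = 39.1 m/s.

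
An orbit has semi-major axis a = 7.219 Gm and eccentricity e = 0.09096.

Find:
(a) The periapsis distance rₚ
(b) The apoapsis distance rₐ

Convert to SI: a = 7.219 Gm = 7.219e+09 m.
(a) rₚ = a(1 − e) = 7.219e+09 · (1 − 0.09096) = 7.219e+09 · 0.90904 ≈ 6.562e+09 m = 6.562 Gm.
(b) rₐ = a(1 + e) = 7.219e+09 · (1 + 0.09096) = 7.219e+09 · 1.09096 ≈ 7.876e+09 m = 7.876 Gm.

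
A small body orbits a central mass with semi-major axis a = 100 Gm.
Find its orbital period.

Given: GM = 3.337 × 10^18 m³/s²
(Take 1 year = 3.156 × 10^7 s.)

Convert to SI: a = 100 Gm = 1e+11 m.
Kepler's third law: T = 2π √(a³ / GM).
Substituting a = 1e+11 m and GM = 3.337e+18 m³/s²:
T = 2π √((1e+11)³ / 3.337e+18) s
T ≈ 1.088e+08 s = 3.446 years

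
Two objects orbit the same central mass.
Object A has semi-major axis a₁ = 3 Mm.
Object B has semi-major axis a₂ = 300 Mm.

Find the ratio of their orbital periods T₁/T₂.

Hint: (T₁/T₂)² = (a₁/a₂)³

Convert to SI: a₁ = 3 Mm = 3e+06 m; a₂ = 300 Mm = 3e+08 m.
From Kepler's third law, (T₁/T₂)² = (a₁/a₂)³, so T₁/T₂ = (a₁/a₂)^(3/2).
a₁/a₂ = 3e+06 / 3e+08 = 0.01.
T₁/T₂ = (0.01)^(3/2) ≈ 0.001.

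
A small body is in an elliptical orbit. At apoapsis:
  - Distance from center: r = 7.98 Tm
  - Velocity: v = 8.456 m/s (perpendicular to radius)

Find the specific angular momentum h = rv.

Convert to SI: r = 7.98 Tm = 7.98e+12 m.
With v perpendicular to r, h = r · v.
h = 7.98e+12 · 8.456 m²/s ≈ 6.748e+13 m²/s.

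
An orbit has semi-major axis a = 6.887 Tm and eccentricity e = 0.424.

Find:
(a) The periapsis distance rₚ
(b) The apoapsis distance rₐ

Convert to SI: a = 6.887 Tm = 6.887e+12 m.
(a) rₚ = a(1 − e) = 6.887e+12 · (1 − 0.424) = 6.887e+12 · 0.576 ≈ 3.967e+12 m = 3.967 Tm.
(b) rₐ = a(1 + e) = 6.887e+12 · (1 + 0.424) = 6.887e+12 · 1.424 ≈ 9.807e+12 m = 9.807 Tm.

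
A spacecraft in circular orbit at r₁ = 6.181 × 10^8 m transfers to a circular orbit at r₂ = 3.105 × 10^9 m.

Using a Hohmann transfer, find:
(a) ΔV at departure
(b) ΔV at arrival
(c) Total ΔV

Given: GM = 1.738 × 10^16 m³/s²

Transfer semi-major axis: a_t = (r₁ + r₂)/2 = (6.181e+08 + 3.105e+09)/2 = 1.86155e+09 m.
Circular speeds: v₁ = √(GM/r₁) = 5302.68 m/s, v₂ = √(GM/r₂) = 2365.89 m/s.
Transfer speeds (vis-viva v² = GM(2/r − 1/a_t)): v₁ᵗ = 6848.4 m/s, v₂ᵗ = 1363.28 m/s.
(a) ΔV₁ = |v₁ᵗ − v₁| ≈ 1546 m/s = 1.546 km/s.
(b) ΔV₂ = |v₂ − v₂ᵗ| ≈ 1003 m/s = 1.003 km/s.
(c) ΔV_total = ΔV₁ + ΔV₂ ≈ 2548 m/s = 2.548 km/s.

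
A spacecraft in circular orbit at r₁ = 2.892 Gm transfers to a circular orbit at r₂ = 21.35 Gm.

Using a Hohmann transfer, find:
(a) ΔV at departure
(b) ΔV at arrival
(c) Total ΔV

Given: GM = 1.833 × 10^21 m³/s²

Convert to SI: r₁ = 2.892 Gm = 2.892e+09 m; r₂ = 21.35 Gm = 2.135e+10 m.
Transfer semi-major axis: a_t = (r₁ + r₂)/2 = (2.892e+09 + 2.135e+10)/2 = 1.2121e+10 m.
Circular speeds: v₁ = √(GM/r₁) = 796127 m/s, v₂ = √(GM/r₂) = 293010 m/s.
Transfer speeds (vis-viva v² = GM(2/r − 1/a_t)): v₁ᵗ = 1.0566e+06 m/s, v₂ᵗ = 143124 m/s.
(a) ΔV₁ = |v₁ᵗ − v₁| ≈ 2.605e+05 m/s = 260.5 km/s.
(b) ΔV₂ = |v₂ − v₂ᵗ| ≈ 1.499e+05 m/s = 149.9 km/s.
(c) ΔV_total = ΔV₁ + ΔV₂ ≈ 4.104e+05 m/s = 410.4 km/s.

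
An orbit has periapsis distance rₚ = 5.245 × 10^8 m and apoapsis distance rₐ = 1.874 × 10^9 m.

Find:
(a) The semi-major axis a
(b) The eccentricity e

(a) a = (rₚ + rₐ) / 2 = (5.245e+08 + 1.874e+09) / 2 ≈ 1.199e+09 m = 1.199 × 10^9 m.
(b) e = (rₐ − rₚ) / (rₐ + rₚ) = (1.874e+09 − 5.245e+08) / (1.874e+09 + 5.245e+08) ≈ 0.5626.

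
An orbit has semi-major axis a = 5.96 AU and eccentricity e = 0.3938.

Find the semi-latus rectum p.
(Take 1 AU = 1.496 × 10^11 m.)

Convert to SI: a = 5.96 AU = 8.91616e+11 m.
p = a (1 − e²).
p = 8.91616e+11 · (1 − (0.3938)²) = 8.91616e+11 · 0.844922 ≈ 7.533e+11 m = 5.036 AU.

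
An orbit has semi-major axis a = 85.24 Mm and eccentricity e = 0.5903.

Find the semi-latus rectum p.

Convert to SI: a = 85.24 Mm = 8.524e+07 m.
p = a (1 − e²).
p = 8.524e+07 · (1 − (0.5903)²) = 8.524e+07 · 0.651546 ≈ 5.554e+07 m = 55.54 Mm.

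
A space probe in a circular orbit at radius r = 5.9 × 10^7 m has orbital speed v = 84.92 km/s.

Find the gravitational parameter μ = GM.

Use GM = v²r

Convert to SI: v = 84.92 km/s = 84920 m/s.
For a circular orbit v² = GM/r, so GM = v² · r.
GM = (84920)² · 5.9e+07 m³/s² ≈ 4.255e+17 m³/s² = 4.255 × 10^17 m³/s².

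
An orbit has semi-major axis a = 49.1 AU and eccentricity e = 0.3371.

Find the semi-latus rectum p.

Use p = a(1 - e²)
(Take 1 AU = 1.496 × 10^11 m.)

Convert to SI: a = 49.1 AU = 7.34536e+12 m.
p = a (1 − e²).
p = 7.34536e+12 · (1 − (0.3371)²) = 7.34536e+12 · 0.886364 ≈ 6.511e+12 m = 43.52 AU.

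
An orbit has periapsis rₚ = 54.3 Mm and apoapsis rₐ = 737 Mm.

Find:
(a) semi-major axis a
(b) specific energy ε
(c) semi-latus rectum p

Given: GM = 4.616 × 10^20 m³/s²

Convert to SI: rₚ = 54.3 Mm = 5.43e+07 m; rₐ = 737 Mm = 7.37e+08 m.
(a) a = (rₚ + rₐ)/2 = (5.43e+07 + 7.37e+08)/2 ≈ 3.956e+08 m
(b) With a = (rₚ + rₐ)/2 = 3.9565e+08 m, ε = −GM/(2a) = −4.616e+20/(2 · 3.9565e+08) J/kg ≈ -5.833e+11 J/kg
(c) From a = (rₚ + rₐ)/2 = 3.9565e+08 m and e = (rₐ − rₚ)/(rₐ + rₚ) = 0.862757, p = a(1 − e²) = 3.9565e+08 · (1 − (0.862757)²) ≈ 1.011e+08 m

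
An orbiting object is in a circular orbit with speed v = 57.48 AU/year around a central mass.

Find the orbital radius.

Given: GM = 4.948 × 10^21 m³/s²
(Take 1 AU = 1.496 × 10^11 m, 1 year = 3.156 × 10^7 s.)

Convert to SI: v = 57.48 AU/year = 272465 m/s.
For a circular orbit, v² = GM / r, so r = GM / v².
r = 4.948e+21 / (272465)² m ≈ 6.665e+10 m = 0.4455 AU.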